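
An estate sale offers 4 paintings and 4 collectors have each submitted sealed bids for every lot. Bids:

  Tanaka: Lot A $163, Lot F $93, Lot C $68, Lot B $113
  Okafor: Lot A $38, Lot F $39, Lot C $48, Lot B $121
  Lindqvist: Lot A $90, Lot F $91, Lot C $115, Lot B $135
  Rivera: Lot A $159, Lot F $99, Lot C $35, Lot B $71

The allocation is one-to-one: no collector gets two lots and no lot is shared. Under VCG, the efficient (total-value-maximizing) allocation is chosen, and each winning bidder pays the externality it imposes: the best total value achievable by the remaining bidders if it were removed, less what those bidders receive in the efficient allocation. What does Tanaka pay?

Efficient allocation: Tanaka→Lot A ($163), Okafor→Lot B ($121), Lindqvist→Lot C ($115), Rivera→Lot F ($99); total welfare W = $498.
Tanaka receives Lot A at value $163, so the others get W − 163 = $335.
Without Tanaka: best allocation of the remaining 3 bidders over all 4 lots is Okafor→Lot B ($121), Lindqvist→Lot C ($115), Rivera→Lot A ($159), total $395.
VCG payment = (others' best without Tanaka) − (others' welfare with Tanaka) = 395 − 335 = $60.

Tanaka pays $60.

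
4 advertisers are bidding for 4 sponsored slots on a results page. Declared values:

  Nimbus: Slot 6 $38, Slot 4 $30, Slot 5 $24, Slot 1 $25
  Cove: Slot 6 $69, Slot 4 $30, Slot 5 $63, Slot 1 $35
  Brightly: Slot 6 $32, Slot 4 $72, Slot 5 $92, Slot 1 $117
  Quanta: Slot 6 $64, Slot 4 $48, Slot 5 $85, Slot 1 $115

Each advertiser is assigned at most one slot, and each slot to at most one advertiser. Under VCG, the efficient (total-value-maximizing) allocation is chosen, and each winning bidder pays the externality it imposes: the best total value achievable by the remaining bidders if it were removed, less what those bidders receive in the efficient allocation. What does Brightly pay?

Brightly pays $2.

Efficient allocation: Nimbus→Slot 4 ($30), Cove→Slot 6 ($69), Brightly→Slot 5 ($92), Quanta→Slot 1 ($115); total welfare W = $306.
Brightly receives Slot 5 at value $92, so the others get W − 92 = $214.
Without Brightly: best allocation of the remaining 3 bidders over all 4 slots is Nimbus→Slot 6 ($38), Cove→Slot 5 ($63), Quanta→Slot 1 ($115), total $216.
VCG payment = (others' best without Brightly) − (others' welfare with Brightly) = 216 − 214 = $2.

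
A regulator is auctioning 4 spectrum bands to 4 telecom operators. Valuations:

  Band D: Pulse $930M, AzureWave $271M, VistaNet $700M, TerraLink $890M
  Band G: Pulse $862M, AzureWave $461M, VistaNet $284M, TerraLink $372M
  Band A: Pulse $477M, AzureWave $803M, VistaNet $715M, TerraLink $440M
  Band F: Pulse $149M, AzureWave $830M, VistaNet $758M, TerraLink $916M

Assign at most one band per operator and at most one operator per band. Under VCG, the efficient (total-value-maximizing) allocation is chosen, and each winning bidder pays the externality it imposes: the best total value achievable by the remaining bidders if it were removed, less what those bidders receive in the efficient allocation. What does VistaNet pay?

VistaNet pays $94M.

Efficient allocation: Pulse→Band G ($862M), AzureWave→Band A ($803M), VistaNet→Band F ($758M), TerraLink→Band D ($890M); total welfare W = $3313M.
VistaNet receives Band F at value $758M, so the others get W − 758 = $2555M.
Without VistaNet: best allocation of the remaining 3 bidders over all 4 bands is Pulse→Band D ($930M), AzureWave→Band A ($803M), TerraLink→Band F ($916M), total $2649M.
VCG payment = (others' best without VistaNet) − (others' welfare with VistaNet) = 2649 − 2555 = $94M.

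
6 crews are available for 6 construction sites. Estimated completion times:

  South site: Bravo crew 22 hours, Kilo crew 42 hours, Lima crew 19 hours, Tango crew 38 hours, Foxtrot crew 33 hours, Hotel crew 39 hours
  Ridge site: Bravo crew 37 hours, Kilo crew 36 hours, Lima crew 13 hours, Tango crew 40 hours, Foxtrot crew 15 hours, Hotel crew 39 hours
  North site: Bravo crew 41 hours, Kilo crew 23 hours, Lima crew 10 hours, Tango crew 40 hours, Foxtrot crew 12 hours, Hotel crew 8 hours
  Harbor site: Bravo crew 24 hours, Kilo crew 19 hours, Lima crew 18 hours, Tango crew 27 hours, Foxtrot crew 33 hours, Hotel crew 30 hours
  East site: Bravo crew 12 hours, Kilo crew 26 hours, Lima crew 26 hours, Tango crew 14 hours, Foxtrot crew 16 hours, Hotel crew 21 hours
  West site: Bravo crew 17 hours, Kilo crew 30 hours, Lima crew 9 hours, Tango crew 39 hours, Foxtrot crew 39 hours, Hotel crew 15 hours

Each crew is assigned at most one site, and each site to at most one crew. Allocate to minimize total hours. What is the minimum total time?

Minimum total: 87 hours

Optimal: Bravo crew→South site (22 hours), Kilo crew→Harbor site (19 hours), Lima crew→West site (9 hours), Tango crew→East site (14 hours), Foxtrot crew→Ridge site (15 hours), Hotel crew→North site (8 hours) — total 22+19+9+14+15+8 = 87 hours.
Next-best assignment: Bravo crew→West site, Kilo crew→Harbor site, Lima crew→South site, Tango crew→East site, Foxtrot crew→Ridge site, Hotel crew→North site = 92 hours.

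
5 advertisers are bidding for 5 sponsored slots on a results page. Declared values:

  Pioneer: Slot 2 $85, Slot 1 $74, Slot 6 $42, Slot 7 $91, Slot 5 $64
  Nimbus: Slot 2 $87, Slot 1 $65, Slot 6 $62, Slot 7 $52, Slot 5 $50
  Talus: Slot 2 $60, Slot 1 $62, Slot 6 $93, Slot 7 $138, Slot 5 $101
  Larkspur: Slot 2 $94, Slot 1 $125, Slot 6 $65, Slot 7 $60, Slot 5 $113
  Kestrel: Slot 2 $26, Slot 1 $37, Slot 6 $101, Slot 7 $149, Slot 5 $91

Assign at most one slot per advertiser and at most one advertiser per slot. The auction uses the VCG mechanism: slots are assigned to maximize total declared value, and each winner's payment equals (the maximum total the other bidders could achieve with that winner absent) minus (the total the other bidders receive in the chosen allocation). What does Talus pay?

Talus pays $4.

Efficient allocation: Pioneer→Slot 2 ($85), Nimbus→Slot 6 ($62), Talus→Slot 5 ($101), Larkspur→Slot 1 ($125), Kestrel→Slot 7 ($149); total welfare W = $522.
Talus receives Slot 5 at value $101, so the others get W − 101 = $421.
Without Talus: best allocation of the remaining 4 bidders over all 5 slots is Pioneer→Slot 5 ($64), Nimbus→Slot 2 ($87), Larkspur→Slot 1 ($125), Kestrel→Slot 7 ($149), total $425.
VCG payment = (others' best without Talus) − (others' welfare with Talus) = 425 − 421 = $4.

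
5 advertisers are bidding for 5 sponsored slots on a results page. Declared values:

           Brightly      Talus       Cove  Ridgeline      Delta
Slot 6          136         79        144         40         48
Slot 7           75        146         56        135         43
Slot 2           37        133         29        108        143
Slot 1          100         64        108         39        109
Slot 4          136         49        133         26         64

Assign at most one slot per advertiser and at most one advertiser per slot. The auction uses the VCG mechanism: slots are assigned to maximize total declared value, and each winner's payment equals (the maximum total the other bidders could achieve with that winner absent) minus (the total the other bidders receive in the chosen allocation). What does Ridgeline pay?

Ridgeline pays $47.

Efficient allocation: Brightly→Slot 4 ($136), Talus→Slot 2 ($133), Cove→Slot 6 ($144), Ridgeline→Slot 7 ($135), Delta→Slot 1 ($109); total welfare W = $657.
Ridgeline receives Slot 7 at value $135, so the others get W − 135 = $522.
Without Ridgeline: best allocation of the remaining 4 bidders over all 5 slots is Brightly→Slot 4 ($136), Talus→Slot 7 ($146), Cove→Slot 6 ($144), Delta→Slot 2 ($143), total $569.
VCG payment = (others' best without Ridgeline) − (others' welfare with Ridgeline) = 569 − 522 = $47.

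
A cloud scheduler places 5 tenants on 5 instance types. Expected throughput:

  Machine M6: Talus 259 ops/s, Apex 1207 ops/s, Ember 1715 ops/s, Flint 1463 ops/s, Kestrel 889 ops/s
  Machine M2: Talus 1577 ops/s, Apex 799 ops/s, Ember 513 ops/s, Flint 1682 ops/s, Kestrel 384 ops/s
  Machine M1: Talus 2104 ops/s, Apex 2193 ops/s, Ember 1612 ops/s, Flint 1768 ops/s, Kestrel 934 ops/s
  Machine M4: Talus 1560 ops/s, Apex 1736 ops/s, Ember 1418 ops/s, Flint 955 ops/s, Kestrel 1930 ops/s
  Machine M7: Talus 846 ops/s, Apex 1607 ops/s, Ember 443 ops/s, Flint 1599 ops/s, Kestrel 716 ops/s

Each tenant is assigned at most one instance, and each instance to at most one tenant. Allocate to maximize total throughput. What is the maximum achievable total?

Maximum total: 9038 ops/s

This is the linear assignment problem.
Optimal: Talus→Machine M1 (2104 ops/s), Apex→Machine M7 (1607 ops/s), Ember→Machine M6 (1715 ops/s), Flint→Machine M2 (1682 ops/s), Kestrel→Machine M4 (1930 ops/s) — total 2104+1607+1715+1682+1930 = 9038 ops/s.
Row-greedy (each tenant in turn takes its best remaining instance) gives 7953 ops/s, worse by 1085.
Next-best assignment: Talus→Machine M2, Apex→Machine M1, Ember→Machine M6, Flint→Machine M7, Kestrel→Machine M4 = 9014 ops/s.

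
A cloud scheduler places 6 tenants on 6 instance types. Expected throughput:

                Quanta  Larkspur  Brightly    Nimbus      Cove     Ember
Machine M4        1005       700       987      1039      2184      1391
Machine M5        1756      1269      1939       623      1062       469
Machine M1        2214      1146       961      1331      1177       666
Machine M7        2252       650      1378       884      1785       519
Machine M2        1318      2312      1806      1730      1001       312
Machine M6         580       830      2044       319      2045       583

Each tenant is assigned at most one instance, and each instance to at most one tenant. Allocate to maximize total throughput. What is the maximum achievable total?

Maximum total: 11270 ops/s

Optimal: Quanta→Machine M7 (2252 ops/s), Larkspur→Machine M2 (2312 ops/s), Brightly→Machine M5 (1939 ops/s), Nimbus→Machine M1 (1331 ops/s), Cove→Machine M6 (2045 ops/s), Ember→Machine M4 (1391 ops/s) — total 2252+2312+1939+1331+2045+1391 = 11270 ops/s.
Row-greedy (each tenant in turn takes its best remaining instance) gives 10592 ops/s, worse by 678.
Swapping Nimbus↔Brightly (Nimbus→Machine M5 623 ops/s, Brightly→Machine M1 961 ops/s) loses 1686.
Checked against all permutations: 11270 ops/s is optimal.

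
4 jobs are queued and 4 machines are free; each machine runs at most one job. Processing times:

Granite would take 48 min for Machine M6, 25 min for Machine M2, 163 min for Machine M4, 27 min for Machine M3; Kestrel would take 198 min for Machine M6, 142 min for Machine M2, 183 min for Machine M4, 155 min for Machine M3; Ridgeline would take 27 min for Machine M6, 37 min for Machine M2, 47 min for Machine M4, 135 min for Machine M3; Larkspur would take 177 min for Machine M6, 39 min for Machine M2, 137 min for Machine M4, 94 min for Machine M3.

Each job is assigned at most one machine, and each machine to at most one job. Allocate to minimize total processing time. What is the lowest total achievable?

Minimum total: 276 min

This is the linear assignment problem.
Optimal: Granite→Machine M3 (27 min), Kestrel→Machine M4 (183 min), Ridgeline→Machine M6 (27 min), Larkspur→Machine M2 (39 min) — total 27+183+27+39 = 276 min.
Row-greedy (each job in turn takes its cheapest remaining machine) gives 344 min, worse by 68.
Swapping Ridgeline↔Kestrel (Ridgeline→Machine M4 47 min, Kestrel→Machine M6 198 min) adds 35.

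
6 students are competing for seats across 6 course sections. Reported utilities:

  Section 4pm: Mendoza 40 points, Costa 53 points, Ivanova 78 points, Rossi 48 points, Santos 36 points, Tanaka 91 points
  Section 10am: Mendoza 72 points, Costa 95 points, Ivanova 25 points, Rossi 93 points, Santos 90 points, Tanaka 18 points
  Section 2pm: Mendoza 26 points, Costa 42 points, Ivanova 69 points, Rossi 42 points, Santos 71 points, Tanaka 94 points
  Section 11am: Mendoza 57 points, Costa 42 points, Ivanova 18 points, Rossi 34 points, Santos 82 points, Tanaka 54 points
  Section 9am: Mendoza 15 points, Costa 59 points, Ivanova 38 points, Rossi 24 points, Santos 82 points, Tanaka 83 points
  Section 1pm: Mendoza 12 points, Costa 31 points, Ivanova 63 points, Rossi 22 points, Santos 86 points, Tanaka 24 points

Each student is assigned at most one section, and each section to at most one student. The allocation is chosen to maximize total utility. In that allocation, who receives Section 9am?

Optimal: Mendoza→Section 11am (57 points), Costa→Section 9am (59 points), Ivanova→Section 4pm (78 points), Rossi→Section 10am (93 points), Santos→Section 1pm (86 points), Tanaka→Section 2pm (94 points) — total 57+59+78+93+86+94 = 467 points.
Column-greedy (each section in turn goes to its best remaining student) gives 374 points, worse by 93.
Next-best assignment: Mendoza→Section 11am, Costa→Section 9am, Ivanova→Section 2pm, Rossi→Section 10am, Santos→Section 1pm, Tanaka→Section 4pm = 455 points.
Swapping Costa↔Ivanova (Costa→Section 4pm 53 points, Ivanova→Section 9am 38 points) loses 46.
Costa's own top section is Section 10am (95 points), but forcing Costa→Section 10am and reassigning the rest optimally gives only 441 points — worse by 26.

Costa receives Section 9am.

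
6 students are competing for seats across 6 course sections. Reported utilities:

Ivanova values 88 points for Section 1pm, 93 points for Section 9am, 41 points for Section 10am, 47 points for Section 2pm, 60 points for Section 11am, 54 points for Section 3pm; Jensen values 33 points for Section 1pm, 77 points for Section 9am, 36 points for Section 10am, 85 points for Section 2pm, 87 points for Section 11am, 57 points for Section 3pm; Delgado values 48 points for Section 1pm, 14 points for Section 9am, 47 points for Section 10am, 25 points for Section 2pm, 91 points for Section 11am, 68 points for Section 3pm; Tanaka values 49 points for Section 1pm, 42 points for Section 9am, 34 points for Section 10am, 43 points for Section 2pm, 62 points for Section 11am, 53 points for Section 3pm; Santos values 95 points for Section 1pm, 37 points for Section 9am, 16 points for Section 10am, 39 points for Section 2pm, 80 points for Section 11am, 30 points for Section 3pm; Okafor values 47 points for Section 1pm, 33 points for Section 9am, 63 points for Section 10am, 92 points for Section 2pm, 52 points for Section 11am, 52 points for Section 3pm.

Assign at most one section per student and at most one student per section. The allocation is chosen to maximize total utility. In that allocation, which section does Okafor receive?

Treat this as an assignment problem: match each student to one section.
Optimal: Ivanova→Section 9am (93 points), Jensen→Section 2pm (85 points), Delgado→Section 11am (91 points), Tanaka→Section 3pm (53 points), Santos→Section 1pm (95 points), Okafor→Section 10am (63 points) — total 93+85+91+53+95+63 = 480 points.
Row-greedy (each student in turn takes its best remaining section) gives 399 points, worse by 81.
Checked against all permutations: 480 points is optimal.
Okafor's own top section is Section 2pm (92 points), but forcing Okafor→Section 2pm and reassigning the rest optimally gives only 469 points — worse by 11.

Okafor receives Section 10am.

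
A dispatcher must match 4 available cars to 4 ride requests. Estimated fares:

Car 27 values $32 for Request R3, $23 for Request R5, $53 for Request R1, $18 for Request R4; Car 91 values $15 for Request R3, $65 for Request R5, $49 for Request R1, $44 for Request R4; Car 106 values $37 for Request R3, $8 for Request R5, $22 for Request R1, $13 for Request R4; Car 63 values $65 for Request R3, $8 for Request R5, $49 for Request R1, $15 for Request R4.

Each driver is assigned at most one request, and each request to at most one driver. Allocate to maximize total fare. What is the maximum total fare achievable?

This is a one-to-one assignment (maximum-weight bipartite matching).
Optimal: Car 27→Request R1 ($53), Car 91→Request R5 ($65), Car 106→Request R4 ($13), Car 63→Request R3 ($65) — total 53+65+13+65 = $196.
Row-greedy (each driver in turn takes its best remaining request) gives $170, worse by 26.
Swapping Car 27↔Car 63 (Car 27→Request R3 $32, Car 63→Request R1 $49) loses 37.

Max total: $196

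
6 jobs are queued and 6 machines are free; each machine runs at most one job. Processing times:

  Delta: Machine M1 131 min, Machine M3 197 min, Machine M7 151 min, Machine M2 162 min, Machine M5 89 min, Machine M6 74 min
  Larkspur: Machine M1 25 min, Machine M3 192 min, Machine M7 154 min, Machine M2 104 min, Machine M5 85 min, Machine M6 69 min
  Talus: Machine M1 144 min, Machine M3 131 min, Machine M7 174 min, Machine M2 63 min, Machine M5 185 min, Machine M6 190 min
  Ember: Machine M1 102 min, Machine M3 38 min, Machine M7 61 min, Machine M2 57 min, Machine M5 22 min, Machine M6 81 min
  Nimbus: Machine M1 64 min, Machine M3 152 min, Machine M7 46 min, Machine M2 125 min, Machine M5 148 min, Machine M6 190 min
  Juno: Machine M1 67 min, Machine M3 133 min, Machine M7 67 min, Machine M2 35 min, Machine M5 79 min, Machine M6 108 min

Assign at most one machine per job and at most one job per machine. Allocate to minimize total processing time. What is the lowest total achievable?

Optimal: Delta→Machine M6 (74 min), Larkspur→Machine M1 (25 min), Talus→Machine M2 (63 min), Ember→Machine M3 (38 min), Nimbus→Machine M7 (46 min), Juno→Machine M5 (79 min) — total 74+25+63+38+46+79 = 325 min.
Min-entry greedy (repeatedly take the single cheapest remaining cell) gives 333 min, worse by 8.
Next-best assignment: Delta→Machine M6, Larkspur→Machine M1, Talus→Machine M3, Ember→Machine M5, Nimbus→Machine M7, Juno→Machine M2 = 333 min.
Swapping Nimbus↔Juno (Nimbus→Machine M5 148 min, Juno→Machine M7 67 min) adds 90.
Every other assignment is strictly worse.

Min total: 325 min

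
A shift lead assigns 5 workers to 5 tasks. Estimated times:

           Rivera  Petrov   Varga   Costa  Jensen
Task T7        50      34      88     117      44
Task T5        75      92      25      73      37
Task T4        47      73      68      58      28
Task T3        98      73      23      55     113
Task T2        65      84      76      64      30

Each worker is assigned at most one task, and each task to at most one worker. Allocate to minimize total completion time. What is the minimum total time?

Minimum total: 191 min

Optimal: Rivera→Task T4 (47 min), Petrov→Task T7 (34 min), Varga→Task T5 (25 min), Costa→Task T3 (55 min), Jensen→Task T2 (30 min) — total 47+34+25+55+30 = 191 min.
Min-entry greedy (repeatedly take the single cheapest remaining cell) gives 224 min, worse by 33.
Next-best assignment: Rivera→Task T4, Petrov→Task T7, Varga→Task T3, Costa→Task T2, Jensen→Task T5 = 205 min.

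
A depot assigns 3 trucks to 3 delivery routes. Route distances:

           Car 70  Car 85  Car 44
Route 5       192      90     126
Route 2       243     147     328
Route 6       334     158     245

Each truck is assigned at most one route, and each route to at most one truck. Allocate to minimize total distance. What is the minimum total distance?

Optimal: Car 70→Route 2 (243 km), Car 85→Route 6 (158 km), Car 44→Route 5 (126 km) — total 243+158+126 = 527 km.
Row-greedy (each truck in turn takes its cheapest remaining route) gives 584 km, worse by 57.
Next-best assignment: Car 70→Route 2, Car 85→Route 5, Car 44→Route 6 = 578 km.

Minimum total: 527 km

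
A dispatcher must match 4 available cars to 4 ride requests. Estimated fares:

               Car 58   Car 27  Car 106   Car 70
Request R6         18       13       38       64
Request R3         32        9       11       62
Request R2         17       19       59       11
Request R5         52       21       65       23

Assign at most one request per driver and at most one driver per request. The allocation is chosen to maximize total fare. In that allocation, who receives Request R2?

Optimal: Car 58→Request R5 ($52), Car 27→Request R6 ($13), Car 106→Request R2 ($59), Car 70→Request R3 ($62) — total 52+13+59+62 = $186.
Row-greedy (each driver in turn takes its best remaining request) gives $171, worse by 15.
Next-best assignment: Car 58→Request R5, Car 27→Request R3, Car 106→Request R2, Car 70→Request R6 = $184.
Checked against all permutations: $186 is optimal.
Car 106's own top request is Request R5 ($65), but forcing Car 106→Request R5 and reassigning the rest optimally gives only $180 — worse by 6.

Car 106 receives Request R2.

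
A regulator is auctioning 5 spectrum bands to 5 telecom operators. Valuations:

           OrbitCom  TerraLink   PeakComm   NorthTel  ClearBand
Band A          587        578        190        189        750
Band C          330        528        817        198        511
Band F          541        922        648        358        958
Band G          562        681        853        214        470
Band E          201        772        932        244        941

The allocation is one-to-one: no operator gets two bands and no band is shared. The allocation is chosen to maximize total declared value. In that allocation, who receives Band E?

ClearBand receives Band E.

Optimal: OrbitCom→Band A ($587M), TerraLink→Band F ($922M), PeakComm→Band G ($853M), NorthTel→Band C ($198M), ClearBand→Band E ($941M) — total 587+922+853+198+941 = $3501M.
Column-greedy (each band in turn goes to its best remaining operator) gives $3295M, worse by 206.
Swapping OrbitCom↔TerraLink (OrbitCom→Band F $541M, TerraLink→Band A $578M) loses 390.
ClearBand's own top band is Band F ($958M), but forcing ClearBand→Band F and reassigning the rest optimally gives only $3368M — worse by 133.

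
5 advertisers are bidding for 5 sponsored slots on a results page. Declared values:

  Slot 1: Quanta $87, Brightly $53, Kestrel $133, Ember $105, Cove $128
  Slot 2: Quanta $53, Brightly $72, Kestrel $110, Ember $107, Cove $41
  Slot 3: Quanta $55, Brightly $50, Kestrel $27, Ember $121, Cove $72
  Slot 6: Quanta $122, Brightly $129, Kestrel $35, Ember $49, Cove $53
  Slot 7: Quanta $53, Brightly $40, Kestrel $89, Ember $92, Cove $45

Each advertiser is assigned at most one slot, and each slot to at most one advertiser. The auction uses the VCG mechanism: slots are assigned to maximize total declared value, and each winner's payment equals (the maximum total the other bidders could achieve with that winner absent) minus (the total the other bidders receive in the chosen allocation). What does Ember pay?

Ember pays $2.

Efficient allocation: Quanta→Slot 7 ($53), Brightly→Slot 6 ($129), Kestrel→Slot 2 ($110), Ember→Slot 3 ($121), Cove→Slot 1 ($128); total welfare W = $541.
Ember receives Slot 3 at value $121, so the others get W − 121 = $420.
Without Ember: best allocation of the remaining 4 bidders over all 5 slots is Quanta→Slot 3 ($55), Brightly→Slot 6 ($129), Kestrel→Slot 2 ($110), Cove→Slot 1 ($128), total $422.
VCG payment = (others' best without Ember) − (others' welfare with Ember) = 422 − 420 = $2.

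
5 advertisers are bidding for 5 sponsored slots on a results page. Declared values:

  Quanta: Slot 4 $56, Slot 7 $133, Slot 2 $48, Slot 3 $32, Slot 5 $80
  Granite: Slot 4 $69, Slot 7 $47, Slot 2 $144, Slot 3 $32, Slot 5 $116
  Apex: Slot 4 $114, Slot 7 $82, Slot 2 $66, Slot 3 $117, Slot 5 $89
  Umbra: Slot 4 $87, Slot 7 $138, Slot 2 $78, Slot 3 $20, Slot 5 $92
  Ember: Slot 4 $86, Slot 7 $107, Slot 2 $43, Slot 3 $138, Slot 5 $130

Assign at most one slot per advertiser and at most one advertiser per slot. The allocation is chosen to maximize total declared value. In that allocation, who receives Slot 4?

Optimal: Quanta→Slot 7 ($133), Granite→Slot 2 ($144), Apex→Slot 4 ($114), Umbra→Slot 5 ($92), Ember→Slot 3 ($138) — total 133+144+114+92+138 = $621.
Row-greedy (each advertiser in turn takes its best remaining slot) gives $572, worse by 49.
Next-best assignment: Quanta→Slot 5, Granite→Slot 2, Apex→Slot 4, Umbra→Slot 7, Ember→Slot 3 = $614.
No other one-to-one assignment exceeds $621.
Apex's own top slot is Slot 3 ($117), but forcing Apex→Slot 3 and reassigning the rest optimally gives only $611 — worse by 10.

Apex receives Slot 4.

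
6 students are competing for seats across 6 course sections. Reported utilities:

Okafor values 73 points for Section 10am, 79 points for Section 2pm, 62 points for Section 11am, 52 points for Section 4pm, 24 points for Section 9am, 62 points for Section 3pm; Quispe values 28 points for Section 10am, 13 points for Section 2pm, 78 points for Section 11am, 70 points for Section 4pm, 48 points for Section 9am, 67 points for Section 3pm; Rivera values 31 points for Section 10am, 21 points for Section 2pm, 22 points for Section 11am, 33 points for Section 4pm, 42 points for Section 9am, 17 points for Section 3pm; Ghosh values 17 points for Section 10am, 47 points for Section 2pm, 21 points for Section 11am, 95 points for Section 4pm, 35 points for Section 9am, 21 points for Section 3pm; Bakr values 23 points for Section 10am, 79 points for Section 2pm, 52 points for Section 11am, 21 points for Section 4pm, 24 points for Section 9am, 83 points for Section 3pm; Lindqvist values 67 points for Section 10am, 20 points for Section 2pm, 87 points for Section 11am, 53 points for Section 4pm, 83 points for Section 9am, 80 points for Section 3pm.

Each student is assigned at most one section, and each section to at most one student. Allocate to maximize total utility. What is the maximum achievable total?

This is the linear assignment problem.
Optimal: Okafor→Section 2pm (79 points), Quispe→Section 11am (78 points), Rivera→Section 10am (31 points), Ghosh→Section 4pm (95 points), Bakr→Section 3pm (83 points), Lindqvist→Section 9am (83 points) — total 79+78+31+95+83+83 = 449 points.
Row-greedy (each student in turn takes its best remaining section) gives 444 points, worse by 5.
Every other assignment is strictly worse.

Maximum total: 449 points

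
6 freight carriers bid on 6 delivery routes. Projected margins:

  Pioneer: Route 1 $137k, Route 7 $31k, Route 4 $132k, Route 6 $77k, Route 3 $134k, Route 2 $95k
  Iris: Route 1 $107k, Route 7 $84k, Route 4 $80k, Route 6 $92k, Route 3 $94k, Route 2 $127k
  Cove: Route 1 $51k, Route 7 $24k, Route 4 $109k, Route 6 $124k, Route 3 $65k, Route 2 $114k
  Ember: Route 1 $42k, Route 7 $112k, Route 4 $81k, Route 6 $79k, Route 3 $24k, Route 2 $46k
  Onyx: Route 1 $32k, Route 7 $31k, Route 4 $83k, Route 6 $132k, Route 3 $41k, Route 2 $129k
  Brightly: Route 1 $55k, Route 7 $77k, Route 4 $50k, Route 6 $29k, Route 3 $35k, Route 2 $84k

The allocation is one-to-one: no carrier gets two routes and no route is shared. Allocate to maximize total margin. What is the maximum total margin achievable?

Maximum total: $678k

Optimal: Pioneer→Route 3 ($134k), Iris→Route 1 ($107k), Cove→Route 4 ($109k), Ember→Route 7 ($112k), Onyx→Route 6 ($132k), Brightly→Route 2 ($84k) — total 134+107+109+112+132+84 = $678k.
Next-best assignment: Pioneer→Route 3, Iris→Route 2, Cove→Route 4, Ember→Route 7, Onyx→Route 6, Brightly→Route 1 = $669k.
No other one-to-one assignment exceeds $678k.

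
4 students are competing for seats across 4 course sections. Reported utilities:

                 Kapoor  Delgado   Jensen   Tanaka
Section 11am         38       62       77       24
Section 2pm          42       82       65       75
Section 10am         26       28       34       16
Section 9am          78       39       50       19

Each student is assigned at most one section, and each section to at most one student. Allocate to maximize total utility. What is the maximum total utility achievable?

Optimal: Kapoor→Section 9am (78 points), Delgado→Section 10am (28 points), Jensen→Section 11am (77 points), Tanaka→Section 2pm (75 points) — total 78+28+77+75 = 258 points.
Max-entry greedy (repeatedly take the single best remaining cell) gives 253 points, worse by 5.
Checked against all permutations: 258 points is optimal.

Max total: 258 points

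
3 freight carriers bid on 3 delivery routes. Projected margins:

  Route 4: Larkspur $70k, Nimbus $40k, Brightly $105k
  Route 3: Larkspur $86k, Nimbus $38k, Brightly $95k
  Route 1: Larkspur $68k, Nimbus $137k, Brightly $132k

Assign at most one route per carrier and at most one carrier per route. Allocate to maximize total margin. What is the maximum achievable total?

Maximum total: $328k

Treat this as an assignment problem: match each carrier to one route.
Optimal: Larkspur→Route 3 ($86k), Nimbus→Route 1 ($137k), Brightly→Route 4 ($105k) — total 86+137+105 = $328k.
Checked against all permutations: $328k is optimal.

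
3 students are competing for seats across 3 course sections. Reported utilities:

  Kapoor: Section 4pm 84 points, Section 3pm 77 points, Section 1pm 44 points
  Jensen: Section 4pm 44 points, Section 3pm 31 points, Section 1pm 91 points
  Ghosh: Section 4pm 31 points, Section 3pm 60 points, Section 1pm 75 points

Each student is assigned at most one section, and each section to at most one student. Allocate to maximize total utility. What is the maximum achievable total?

Optimal: Kapoor→Section 4pm (84 points), Jensen→Section 1pm (91 points), Ghosh→Section 3pm (60 points) — total 84+91+60 = 235 points.
Next-best assignment: Kapoor→Section 3pm, Jensen→Section 1pm, Ghosh→Section 4pm = 199 points.
Swapping Ghosh↔Jensen (Ghosh→Section 1pm 75 points, Jensen→Section 3pm 31 points) loses 45.

Max total: 235 points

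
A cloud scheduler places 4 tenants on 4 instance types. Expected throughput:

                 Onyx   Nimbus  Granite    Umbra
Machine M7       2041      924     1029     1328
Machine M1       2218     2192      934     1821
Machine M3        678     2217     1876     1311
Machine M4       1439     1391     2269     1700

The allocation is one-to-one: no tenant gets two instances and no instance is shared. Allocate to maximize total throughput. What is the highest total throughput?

This is a one-to-one assignment (maximum-weight bipartite matching).
Optimal: Onyx→Machine M7 (2041 ops/s), Nimbus→Machine M3 (2217 ops/s), Granite→Machine M4 (2269 ops/s), Umbra→Machine M1 (1821 ops/s) — total 2041+2217+2269+1821 = 8348 ops/s.
Max-entry greedy (repeatedly take the single best remaining cell) gives 8032 ops/s, worse by 316.
Next-best assignment: Onyx→Machine M1, Nimbus→Machine M3, Granite→Machine M4, Umbra→Machine M7 = 8032 ops/s.
Swapping Granite↔Onyx (Granite→Machine M7 1029 ops/s, Onyx→Machine M4 1439 ops/s) loses 1842.

Maximum total: 8348 ops/s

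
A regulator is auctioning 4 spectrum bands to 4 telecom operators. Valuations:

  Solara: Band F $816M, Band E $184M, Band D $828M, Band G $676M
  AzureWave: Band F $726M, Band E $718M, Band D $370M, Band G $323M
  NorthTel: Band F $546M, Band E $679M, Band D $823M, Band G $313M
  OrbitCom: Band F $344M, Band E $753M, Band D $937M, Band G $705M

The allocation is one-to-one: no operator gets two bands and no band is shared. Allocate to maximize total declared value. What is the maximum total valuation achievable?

Optimal: Solara→Band F ($816M), AzureWave→Band E ($718M), NorthTel→Band D ($823M), OrbitCom→Band G ($705M) — total 816+718+823+705 = $3062M.
Row-greedy (each operator in turn takes its best remaining band) gives $2938M, worse by 124.
Next-best assignment: Solara→Band G, AzureWave→Band F, NorthTel→Band E, OrbitCom→Band D = $3018M.
Swapping AzureWave↔Solara (AzureWave→Band F $726M, Solara→Band E $184M) loses 624.
Checked against all permutations: $3062M is optimal.

Maximum total: $3062M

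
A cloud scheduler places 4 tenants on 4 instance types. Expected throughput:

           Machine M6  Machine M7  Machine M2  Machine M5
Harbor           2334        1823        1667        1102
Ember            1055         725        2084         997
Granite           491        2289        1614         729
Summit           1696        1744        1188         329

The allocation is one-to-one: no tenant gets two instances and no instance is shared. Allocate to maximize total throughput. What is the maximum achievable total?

This is a one-to-one assignment (maximum-weight bipartite matching).
Optimal: Harbor→Machine M5 (1102 ops/s), Ember→Machine M2 (2084 ops/s), Granite→Machine M7 (2289 ops/s), Summit→Machine M6 (1696 ops/s) — total 1102+2084+2289+1696 = 7171 ops/s.
Row-greedy (each tenant in turn takes its best remaining instance) gives 7036 ops/s, worse by 135.

Max total: 7171 ops/s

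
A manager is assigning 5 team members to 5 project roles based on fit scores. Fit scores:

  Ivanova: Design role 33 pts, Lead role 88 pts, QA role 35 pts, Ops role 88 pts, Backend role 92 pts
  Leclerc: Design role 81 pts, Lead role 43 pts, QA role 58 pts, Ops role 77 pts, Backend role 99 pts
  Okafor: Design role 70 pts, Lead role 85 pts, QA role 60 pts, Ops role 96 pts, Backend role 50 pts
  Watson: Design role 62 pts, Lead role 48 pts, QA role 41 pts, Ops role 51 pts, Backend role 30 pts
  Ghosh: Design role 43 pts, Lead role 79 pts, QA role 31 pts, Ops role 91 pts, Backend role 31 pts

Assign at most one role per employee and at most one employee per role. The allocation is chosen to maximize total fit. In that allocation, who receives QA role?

Optimal: Ivanova→Lead role (88 pts), Leclerc→Backend role (99 pts), Okafor→QA role (60 pts), Watson→Design role (62 pts), Ghosh→Ops role (91 pts) — total 88+99+60+62+91 = 400 pts.
Max-entry greedy (repeatedly take the single best remaining cell) gives 376 pts, worse by 24.
Okafor's own top role is Ops role (96 pts), but forcing Okafor→Ops role and reassigning the rest optimally gives only 389 pts — worse by 11.

Okafor receives QA role.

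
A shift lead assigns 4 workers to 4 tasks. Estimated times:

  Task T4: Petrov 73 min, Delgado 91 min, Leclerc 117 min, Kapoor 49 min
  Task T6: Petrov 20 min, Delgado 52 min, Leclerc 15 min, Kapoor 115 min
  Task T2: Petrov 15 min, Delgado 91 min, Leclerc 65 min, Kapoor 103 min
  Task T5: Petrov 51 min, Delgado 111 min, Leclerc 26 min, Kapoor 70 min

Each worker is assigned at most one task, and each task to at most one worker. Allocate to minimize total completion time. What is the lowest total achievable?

Min total: 142 min

This is a one-to-one assignment (minimum-cost bipartite matching).
Optimal: Petrov→Task T2 (15 min), Delgado→Task T6 (52 min), Leclerc→Task T5 (26 min), Kapoor→Task T4 (49 min) — total 15+52+26+49 = 142 min.
Min-entry greedy (repeatedly take the single cheapest remaining cell) gives 190 min, worse by 48.
Next-best assignment: Petrov→Task T6, Delgado→Task T2, Leclerc→Task T5, Kapoor→Task T4 = 186 min.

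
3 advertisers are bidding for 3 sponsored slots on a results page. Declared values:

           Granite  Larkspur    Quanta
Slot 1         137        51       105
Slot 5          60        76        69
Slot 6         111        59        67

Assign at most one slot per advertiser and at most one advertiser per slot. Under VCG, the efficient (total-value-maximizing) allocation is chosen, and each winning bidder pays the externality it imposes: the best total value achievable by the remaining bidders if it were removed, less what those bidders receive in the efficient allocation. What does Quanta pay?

Quanta pays $26.

Efficient allocation: Granite→Slot 6 ($111), Larkspur→Slot 5 ($76), Quanta→Slot 1 ($105); total welfare W = $292.
Quanta receives Slot 1 at value $105, so the others get W − 105 = $187.
Without Quanta: best allocation of the remaining 2 bidders over all 3 slots is Granite→Slot 1 ($137), Larkspur→Slot 5 ($76), total $213.
VCG payment = (others' best without Quanta) − (others' welfare with Quanta) = 213 − 187 = $26.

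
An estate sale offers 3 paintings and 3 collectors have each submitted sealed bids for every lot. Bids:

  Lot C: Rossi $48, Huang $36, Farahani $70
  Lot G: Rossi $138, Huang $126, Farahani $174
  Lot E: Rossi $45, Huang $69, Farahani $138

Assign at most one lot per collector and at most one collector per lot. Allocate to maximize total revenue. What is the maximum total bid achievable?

Optimal: Rossi→Lot C ($48), Huang→Lot G ($126), Farahani→Lot E ($138) — total 48+126+138 = $312.
Column-greedy (each lot in turn goes to its best remaining collector) gives $277, worse by 35.

Maximum total: $312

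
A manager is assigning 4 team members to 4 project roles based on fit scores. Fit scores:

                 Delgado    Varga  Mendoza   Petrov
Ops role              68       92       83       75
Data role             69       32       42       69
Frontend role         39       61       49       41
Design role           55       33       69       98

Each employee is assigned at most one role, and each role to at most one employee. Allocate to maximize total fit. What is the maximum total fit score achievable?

This is a one-to-one assignment (maximum-weight bipartite matching).
Optimal: Delgado→Data role (69 pts), Varga→Frontend role (61 pts), Mendoza→Ops role (83 pts), Petrov→Design role (98 pts) — total 69+61+83+98 = 311 pts.
Row-greedy (each employee in turn takes its best remaining role) gives 271 pts, worse by 40.
Next-best assignment: Delgado→Data role, Varga→Ops role, Mendoza→Frontend role, Petrov→Design role = 308 pts.

Max total: 311 pts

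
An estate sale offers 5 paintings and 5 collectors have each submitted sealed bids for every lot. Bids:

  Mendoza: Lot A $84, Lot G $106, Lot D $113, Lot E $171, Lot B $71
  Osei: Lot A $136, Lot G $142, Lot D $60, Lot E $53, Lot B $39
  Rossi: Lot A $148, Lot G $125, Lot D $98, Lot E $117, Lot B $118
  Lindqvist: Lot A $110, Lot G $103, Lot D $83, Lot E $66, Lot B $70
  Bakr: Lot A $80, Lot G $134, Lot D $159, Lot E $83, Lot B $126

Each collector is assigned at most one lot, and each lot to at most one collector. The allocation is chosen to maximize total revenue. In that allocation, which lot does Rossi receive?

Rossi receives Lot B.

Treat this as an assignment problem: match each collector to one lot.
Optimal: Mendoza→Lot E ($171), Osei→Lot G ($142), Rossi→Lot B ($118), Lindqvist→Lot A ($110), Bakr→Lot D ($159) — total 171+142+118+110+159 = $700.
Column-greedy (each lot in turn goes to its best remaining collector) gives $690, worse by 10.
Checked against all permutations: $700 is optimal.
Rossi's own top lot is Lot A ($148), but forcing Rossi→Lot A and reassigning the rest optimally gives only $690 — worse by 10.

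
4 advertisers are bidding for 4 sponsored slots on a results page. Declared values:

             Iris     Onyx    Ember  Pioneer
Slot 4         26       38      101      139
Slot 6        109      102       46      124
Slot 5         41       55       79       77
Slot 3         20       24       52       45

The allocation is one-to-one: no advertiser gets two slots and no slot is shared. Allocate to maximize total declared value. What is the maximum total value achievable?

Max total: $355

Treat this as an assignment problem: match each advertiser to one slot.
Optimal: Iris→Slot 6 ($109), Onyx→Slot 5 ($55), Ember→Slot 3 ($52), Pioneer→Slot 4 ($139) — total 109+55+52+139 = $355.
Row-greedy (each advertiser in turn takes its best remaining slot) gives $310, worse by 45.
Next-best assignment: Iris→Slot 6, Onyx→Slot 3, Ember→Slot 5, Pioneer→Slot 4 = $351.
Swapping Ember↔Pioneer (Ember→Slot 4 $101, Pioneer→Slot 3 $45) loses 45.
Checked against all permutations: $355 is optimal.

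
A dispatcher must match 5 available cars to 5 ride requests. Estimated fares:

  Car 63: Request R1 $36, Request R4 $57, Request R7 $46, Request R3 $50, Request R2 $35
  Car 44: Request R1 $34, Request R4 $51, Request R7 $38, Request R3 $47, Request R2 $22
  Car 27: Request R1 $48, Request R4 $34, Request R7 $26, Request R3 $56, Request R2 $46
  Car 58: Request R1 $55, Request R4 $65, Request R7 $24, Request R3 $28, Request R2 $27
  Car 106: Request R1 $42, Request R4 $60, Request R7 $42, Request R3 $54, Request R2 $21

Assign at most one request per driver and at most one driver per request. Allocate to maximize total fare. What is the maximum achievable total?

Maximum total: $254

Optimal: Car 63→Request R7 ($46), Car 44→Request R3 ($47), Car 27→Request R2 ($46), Car 58→Request R1 ($55), Car 106→Request R4 ($60) — total 46+47+46+55+60 = $254.
Column-greedy (each request in turn goes to its best remaining driver) gives $239, worse by 15.
Every other assignment is strictly worse.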